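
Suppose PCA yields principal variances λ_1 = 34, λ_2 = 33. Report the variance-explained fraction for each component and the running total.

Step 1 — total variance = trace(Sigma) = Σ λ_i = 34 + 33 = 67.

Step 2 — fraction explained by component i = λ_i / Σ λ:
  PC1: 34/67 = 0.5075
  PC2: 33/67 = 0.4925

Step 3 — cumulative fraction after k components = (λ_1 + ... + λ_k) / Σ λ:
  k = 1: 34/67 = 0.5075
  k = 2: (34 + 33)/67 = 67/67 = 1

Summary (fraction, with percent):

explained: PC1 0.5075 (50.75%), PC2 0.4925 (49.25%);  cumulative: 0.5075, 1


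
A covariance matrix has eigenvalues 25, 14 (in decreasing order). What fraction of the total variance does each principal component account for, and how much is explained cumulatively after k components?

Step 1 — total variance = trace(Sigma) = Σ λ_i = 25 + 14 = 39.

Step 2 — fraction explained by component i = λ_i / Σ λ:
  PC1: 25/39 = 0.641
  PC2: 14/39 = 0.359

Step 3 — cumulative fraction after k components = (λ_1 + ... + λ_k) / Σ λ:
  k = 1: 25/39 = 0.641
  k = 2: (25 + 14)/39 = 39/39 = 1

Summary (fraction, with percent):

explained: PC1 0.641 (64.1%), PC2 0.359 (35.9%);  cumulative: 0.641, 1


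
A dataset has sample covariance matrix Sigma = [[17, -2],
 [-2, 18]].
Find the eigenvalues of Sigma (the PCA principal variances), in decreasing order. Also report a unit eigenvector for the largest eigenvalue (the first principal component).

Step 1 — characteristic polynomial of 2×2 Sigma:
  det(Sigma - λI) = λ² - trace · λ + det = 0.
  trace = 17 + 18 = 35, det = 17·18 - (-2)² = 302.
Step 2 — discriminant:
  Δ = trace² - 4·det = 1225 - 1208 = 17.
Step 3 — eigenvalues:
  λ = (trace ± √Δ)/2 = (35 ± 4.1231)/2,
  λ_1 = 19.5616,  λ_2 = 15.4384.

Step 4 — unit eigenvector for λ_1: solve (Sigma - λ_1 I)v = 0. First row:
  (17 - 19.5616)·v_x + (-2)·v_y = 0, i.e. (-2.5616)·v_x + (-2)·v_y = 0,
  so v ∝ (b, λ_1 - a) = (-2, 2.5616); multiply by -1 so the first entry is positive: u = (2, -2.5616).
  ||u|| = √((2)² + (-2.5616)²) = √(10.5616) ≈ 3.2499,
  v_1 = u/||u|| ≈ (0.6154, -0.7882) (||v_1|| = 1).

λ_1 = 19.5616,  λ_2 = 15.4384;  v_1 ≈ (0.6154, -0.7882)


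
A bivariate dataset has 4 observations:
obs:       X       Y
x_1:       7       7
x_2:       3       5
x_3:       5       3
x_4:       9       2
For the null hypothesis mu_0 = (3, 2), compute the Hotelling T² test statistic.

Step 1 — sample mean vector:
  mean(X) = (7 + 3 + 5 + 9) / 4 = 24/4 = 6
  mean(Y) = (7 + 5 + 3 + 2) / 4 = 17/4 = 4.25
  x̄ = (6, 4.25),  deviation x̄ - mu_0 = (6, 4.25) - (3, 2) = (3, 2.25).

Step 2 — sample covariance matrix, S[i,j] = (1/(n-1)) · Σ_k (x_{k,i} - mean_i) · (x_{k,j} - mean_j), divisor n-1 = 3:
  S[X,X] = ((1)·(1) + (-3)·(-3) + (-1)·(-1) + (3)·(3)) / 3 = 20/3 = 6.6667
  S[X,Y] = ((1)·(2.75) + (-3)·(0.75) + (-1)·(-1.25) + (3)·(-2.25)) / 3 = -5/3 = -1.6667
  S[Y,Y] = ((2.75)·(2.75) + (0.75)·(0.75) + (-1.25)·(-1.25) + (-2.25)·(-2.25)) / 3 = 14.75/3 = 4.9167
  S = [[6.6667, -1.6667],
 [-1.6667, 4.9167]].

Step 3 — invert S. det(S) = 6.6667·4.9167 - (-1.6667)² = 30.
  S^{-1} = (1/det) · [[d, -b], [-b, a]] = [[0.1639, 0.0556],
 [0.0556, 0.2222]].

Step 4 — quadratic form (x̄ - mu_0)^T · S^{-1} · (x̄ - mu_0):
  S^{-1} · (x̄ - mu_0) = (0.6167, 0.6667),
  (x̄ - mu_0)^T · [...] = (3)·(0.6167) + (2.25)·(0.6667) = 3.35.

Step 5 — scale by n: T² = 4 · 3.35 = 13.4.

T² ≈ 13.4


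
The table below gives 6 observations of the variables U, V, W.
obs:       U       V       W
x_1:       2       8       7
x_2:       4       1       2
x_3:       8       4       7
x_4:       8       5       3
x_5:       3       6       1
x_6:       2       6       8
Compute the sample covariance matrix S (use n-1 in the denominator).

Step 1 — column means:
  mean(U) = (2 + 4 + 8 + 8 + 3 + 2) / 6 = 27/6 = 4.5
  mean(V) = (8 + 1 + 4 + 5 + 6 + 6) / 6 = 30/6 = 5
  mean(W) = (7 + 2 + 7 + 3 + 1 + 8) / 6 = 28/6 = 4.6667

Step 2 — sample covariance S[i,j] = (1/(n-1)) · Σ_k (x_{k,i} - mean_i) · (x_{k,j} - mean_j), with n-1 = 5.
  S[U,U] = ((-2.5)·(-2.5) + (-0.5)·(-0.5) + (3.5)·(3.5) + (3.5)·(3.5) + (-1.5)·(-1.5) + (-2.5)·(-2.5)) / 5 = 39.5/5 = 7.9
  S[U,V] = ((-2.5)·(3) + (-0.5)·(-4) + (3.5)·(-1) + (3.5)·(0) + (-1.5)·(1) + (-2.5)·(1)) / 5 = -13/5 = -2.6
  S[U,W] = ((-2.5)·(2.3333) + (-0.5)·(-2.6667) + (3.5)·(2.3333) + (3.5)·(-1.6667) + (-1.5)·(-3.6667) + (-2.5)·(3.3333)) / 5 = -5/5 = -1
  S[V,V] = ((3)·(3) + (-4)·(-4) + (-1)·(-1) + (0)·(0) + (1)·(1) + (1)·(1)) / 5 = 28/5 = 5.6
  S[V,W] = ((3)·(2.3333) + (-4)·(-2.6667) + (-1)·(2.3333) + (0)·(-1.6667) + (1)·(-3.6667) + (1)·(3.3333)) / 5 = 15/5 = 3
  S[W,W] = ((2.3333)·(2.3333) + (-2.6667)·(-2.6667) + (2.3333)·(2.3333) + (-1.6667)·(-1.6667) + (-3.6667)·(-3.6667) + (3.3333)·(3.3333)) / 5 = 45.3333/5 = 9.0667

S is symmetric (S[j,i] = S[i,j]). Assembling:

S = [[7.9, -2.6, -1],
 [-2.6, 5.6, 3],
 [-1, 3, 9.0667]]


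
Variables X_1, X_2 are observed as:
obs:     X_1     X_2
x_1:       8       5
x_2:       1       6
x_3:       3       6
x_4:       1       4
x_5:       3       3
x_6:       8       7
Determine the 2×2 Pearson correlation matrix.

Step 1 — column means:
  mean(X_1) = (8 + 1 + 3 + 1 + 3 + 8) / 6 = 24/6 = 4
  mean(X_2) = (5 + 6 + 6 + 4 + 3 + 7) / 6 = 31/6 = 5.1667

Step 2 — sample variances and covariances s[i,j] = (1/(n-1)) · Σ_k (x_{k,i} - mean_i) · (x_{k,j} - mean_j), with n-1 = 5:
  s[X_1,X_1] = ((4)·(4) + (-3)·(-3) + (-1)·(-1) + (-3)·(-3) + (-1)·(-1) + (4)·(4)) / 5 = 52/5 = 10.4
  s[X_1,X_2] = ((4)·(-0.1667) + (-3)·(0.8333) + (-1)·(0.8333) + (-3)·(-1.1667) + (-1)·(-2.1667) + (4)·(1.8333)) / 5 = 9/5 = 1.8
  s[X_2,X_2] = ((-0.1667)·(-0.1667) + (0.8333)·(0.8333) + (0.8333)·(0.8333) + (-1.1667)·(-1.1667) + (-2.1667)·(-2.1667) + (1.8333)·(1.8333)) / 5 = 10.8333/5 = 2.1667
  Sample standard deviations s_i = √(s[i,i]):
  s(X_1) = √(10.4) = 3.2249
  s(X_2) = √(2.1667) = 1.472

Step 3 — r_{ij} = s_{ij} / (s_i · s_j):
  r[X_1,X_1] = 1 (diagonal).
  r[X_1,X_2] = 1.8 / (3.2249 · 1.472) = 1.8 / 4.7469 = 0.3792
  r[X_2,X_2] = 1 (diagonal).

R is symmetric with unit diagonal. Assembling:

R = [[1, 0.3792],
 [0.3792, 1]]


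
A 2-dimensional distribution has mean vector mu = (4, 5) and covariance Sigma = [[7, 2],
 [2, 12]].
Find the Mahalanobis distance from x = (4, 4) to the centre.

Step 1 — centre the observation: (x - mu) = (0, -1).

Step 2 — invert Sigma. det(Sigma) = 7·12 - (2)² = 80.
  Sigma^{-1} = (1/det) · [[d, -b], [-b, a]] = [[0.15, -0.025],
 [-0.025, 0.0875]].

Step 3 — form the quadratic (x - mu)^T · Sigma^{-1} · (x - mu):
  Sigma^{-1} · (x - mu) = (0.025, -0.0875).
  (x - mu)^T · [Sigma^{-1} · (x - mu)] = (0)·(0.025) + (-1)·(-0.0875) = 0.0875.

Step 4 — take square root: d = √(0.0875) ≈ 0.2958.

d(x, mu) = √(0.0875) ≈ 0.2958


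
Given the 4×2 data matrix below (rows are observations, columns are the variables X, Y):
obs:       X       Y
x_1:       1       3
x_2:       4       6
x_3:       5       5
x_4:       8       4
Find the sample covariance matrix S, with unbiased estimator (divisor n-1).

Step 1 — column means:
  mean(X) = (1 + 4 + 5 + 8) / 4 = 18/4 = 4.5
  mean(Y) = (3 + 6 + 5 + 4) / 4 = 18/4 = 4.5

Step 2 — sample covariance S[i,j] = (1/(n-1)) · Σ_k (x_{k,i} - mean_i) · (x_{k,j} - mean_j), with n-1 = 3.
  S[X,X] = ((-3.5)·(-3.5) + (-0.5)·(-0.5) + (0.5)·(0.5) + (3.5)·(3.5)) / 3 = 25/3 = 8.3333
  S[X,Y] = ((-3.5)·(-1.5) + (-0.5)·(1.5) + (0.5)·(0.5) + (3.5)·(-0.5)) / 3 = 3/3 = 1
  S[Y,Y] = ((-1.5)·(-1.5) + (1.5)·(1.5) + (0.5)·(0.5) + (-0.5)·(-0.5)) / 3 = 5/3 = 1.6667

S is symmetric (S[j,i] = S[i,j]). Assembling:

S = [[8.3333, 1],
 [1, 1.6667]]


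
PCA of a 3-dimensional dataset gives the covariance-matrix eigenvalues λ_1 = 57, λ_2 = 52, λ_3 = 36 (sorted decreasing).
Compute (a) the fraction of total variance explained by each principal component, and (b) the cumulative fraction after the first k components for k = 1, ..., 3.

Step 1 — total variance = trace(Sigma) = Σ λ_i = 57 + 52 + 36 = 145.

Step 2 — fraction explained by component i = λ_i / Σ λ:
  PC1: 57/145 = 0.3931
  PC2: 52/145 = 0.3586
  PC3: 36/145 = 0.2483

Step 3 — cumulative fraction after k components = (λ_1 + ... + λ_k) / Σ λ:
  k = 1: 57/145 = 0.3931
  k = 2: (57 + 52)/145 = 109/145 = 0.7517
  k = 3: (57 + 52 + 36)/145 = 145/145 = 1

Summary (fraction, with percent):

explained: PC1 0.3931 (39.31%), PC2 0.3586 (35.86%), PC3 0.2483 (24.83%);  cumulative: 0.3931, 0.7517, 1


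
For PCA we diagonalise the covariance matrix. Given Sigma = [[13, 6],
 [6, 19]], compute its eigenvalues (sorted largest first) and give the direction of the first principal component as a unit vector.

Step 1 — characteristic polynomial of 2×2 Sigma:
  det(Sigma - λI) = λ² - trace · λ + det = 0.
  trace = 13 + 19 = 32, det = 13·19 - (6)² = 211.
Step 2 — discriminant:
  Δ = trace² - 4·det = 1024 - 844 = 180.
Step 3 — eigenvalues:
  λ = (trace ± √Δ)/2 = (32 ± 13.4164)/2,
  λ_1 = 22.7082,  λ_2 = 9.2918.

Step 4 — unit eigenvector for λ_1: solve (Sigma - λ_1 I)v = 0. First row:
  (13 - 22.7082)·v_x + (6)·v_y = 0, i.e. (-9.7082)·v_x + (6)·v_y = 0,
  so v ∝ (b, λ_1 - a) = (6, 9.7082) = u.
  ||u|| = √((6)² + (9.7082)²) = √(130.2492) ≈ 11.4127,
  v_1 = u/||u|| ≈ (0.5257, 0.8507) (||v_1|| = 1).

λ_1 = 22.7082,  λ_2 = 9.2918;  v_1 ≈ (0.5257, 0.8507)


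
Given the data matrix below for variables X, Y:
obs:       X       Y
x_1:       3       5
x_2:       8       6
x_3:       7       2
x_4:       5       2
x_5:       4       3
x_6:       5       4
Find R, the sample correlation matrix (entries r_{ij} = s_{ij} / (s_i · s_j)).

Step 1 — column means:
  mean(X) = (3 + 8 + 7 + 5 + 4 + 5) / 6 = 32/6 = 5.3333
  mean(Y) = (5 + 6 + 2 + 2 + 3 + 4) / 6 = 22/6 = 3.6667

Step 2 — sample variances and covariances s[i,j] = (1/(n-1)) · Σ_k (x_{k,i} - mean_i) · (x_{k,j} - mean_j), with n-1 = 5:
  s[X,X] = ((-2.3333)·(-2.3333) + (2.6667)·(2.6667) + (1.6667)·(1.6667) + (-0.3333)·(-0.3333) + (-1.3333)·(-1.3333) + (-0.3333)·(-0.3333)) / 5 = 17.3333/5 = 3.4667
  s[X,Y] = ((-2.3333)·(1.3333) + (2.6667)·(2.3333) + (1.6667)·(-1.6667) + (-0.3333)·(-1.6667) + (-1.3333)·(-0.6667) + (-0.3333)·(0.3333)) / 5 = 1.6667/5 = 0.3333
  s[Y,Y] = ((1.3333)·(1.3333) + (2.3333)·(2.3333) + (-1.6667)·(-1.6667) + (-1.6667)·(-1.6667) + (-0.6667)·(-0.6667) + (0.3333)·(0.3333)) / 5 = 13.3333/5 = 2.6667
  Sample standard deviations s_i = √(s[i,i]):
  s(X) = √(3.4667) = 1.8619
  s(Y) = √(2.6667) = 1.633

Step 3 — r_{ij} = s_{ij} / (s_i · s_j):
  r[X,X] = 1 (diagonal).
  r[X,Y] = 0.3333 / (1.8619 · 1.633) = 0.3333 / 3.0405 = 0.1096
  r[Y,Y] = 1 (diagonal).

R is symmetric with unit diagonal. Assembling:

R = [[1, 0.1096],
 [0.1096, 1]]


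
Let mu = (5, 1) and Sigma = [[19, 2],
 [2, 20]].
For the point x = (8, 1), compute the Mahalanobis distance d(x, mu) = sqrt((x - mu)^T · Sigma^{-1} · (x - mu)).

Step 1 — centre the observation: (x - mu) = (3, 0).

Step 2 — invert Sigma. det(Sigma) = 19·20 - (2)² = 376.
  Sigma^{-1} = (1/det) · [[d, -b], [-b, a]] = [[0.0532, -0.0053],
 [-0.0053, 0.0505]].

Step 3 — form the quadratic (x - mu)^T · Sigma^{-1} · (x - mu):
  Sigma^{-1} · (x - mu) = (0.1596, -0.016).
  (x - mu)^T · [Sigma^{-1} · (x - mu)] = (3)·(0.1596) + (0)·(-0.016) = 0.4787.

Step 4 — take square root: d = √(0.4787) ≈ 0.6919.

d(x, mu) = √(0.4787) ≈ 0.6919


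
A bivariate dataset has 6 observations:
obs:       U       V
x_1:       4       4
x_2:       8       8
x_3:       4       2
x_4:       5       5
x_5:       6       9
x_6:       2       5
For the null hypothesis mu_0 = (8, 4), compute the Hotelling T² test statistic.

Step 1 — sample mean vector:
  mean(U) = (4 + 8 + 4 + 5 + 6 + 2) / 6 = 29/6 = 4.8333
  mean(V) = (4 + 8 + 2 + 5 + 9 + 5) / 6 = 33/6 = 5.5
  x̄ = (4.8333, 5.5),  deviation x̄ - mu_0 = (4.8333, 5.5) - (8, 4) = (-3.1667, 1.5).

Step 2 — sample covariance matrix, S[i,j] = (1/(n-1)) · Σ_k (x_{k,i} - mean_i) · (x_{k,j} - mean_j), divisor n-1 = 5:
  S[U,U] = ((-0.8333)·(-0.8333) + (3.1667)·(3.1667) + (-0.8333)·(-0.8333) + (0.1667)·(0.1667) + (1.1667)·(1.1667) + (-2.8333)·(-2.8333)) / 5 = 20.8333/5 = 4.1667
  S[U,V] = ((-0.8333)·(-1.5) + (3.1667)·(2.5) + (-0.8333)·(-3.5) + (0.1667)·(-0.5) + (1.1667)·(3.5) + (-2.8333)·(-0.5)) / 5 = 17.5/5 = 3.5
  S[V,V] = ((-1.5)·(-1.5) + (2.5)·(2.5) + (-3.5)·(-3.5) + (-0.5)·(-0.5) + (3.5)·(3.5) + (-0.5)·(-0.5)) / 5 = 33.5/5 = 6.7
  S = [[4.1667, 3.5],
 [3.5, 6.7]].

Step 3 — invert S. det(S) = 4.1667·6.7 - (3.5)² = 15.6667.
  S^{-1} = (1/det) · [[d, -b], [-b, a]] = [[0.4277, -0.2234],
 [-0.2234, 0.266]].

Step 4 — quadratic form (x̄ - mu_0)^T · S^{-1} · (x̄ - mu_0):
  S^{-1} · (x̄ - mu_0) = (-1.6894, 1.1064),
  (x̄ - mu_0)^T · [...] = (-3.1667)·(-1.6894) + (1.5)·(1.1064) = 7.0092.

Step 5 — scale by n: T² = 6 · 7.0092 = 42.0553.

T² ≈ 42.0553


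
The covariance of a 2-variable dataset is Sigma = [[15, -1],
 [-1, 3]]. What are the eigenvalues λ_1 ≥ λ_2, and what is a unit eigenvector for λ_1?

Step 1 — characteristic polynomial of 2×2 Sigma:
  det(Sigma - λI) = λ² - trace · λ + det = 0.
  trace = 15 + 3 = 18, det = 15·3 - (-1)² = 44.
Step 2 — discriminant:
  Δ = trace² - 4·det = 324 - 176 = 148.
Step 3 — eigenvalues:
  λ = (trace ± √Δ)/2 = (18 ± 12.1655)/2,
  λ_1 = 15.0828,  λ_2 = 2.9172.

Step 4 — unit eigenvector for λ_1: solve (Sigma - λ_1 I)v = 0. First row:
  (15 - 15.0828)·v_x + (-1)·v_y = 0, i.e. (-0.0828)·v_x + (-1)·v_y = 0,
  so v ∝ (b, λ_1 - a) = (-1, 0.0828); multiply by -1 so the first entry is positive: u = (1, -0.0828).
  ||u|| = √((1)² + (-0.0828)²) = √(1.0068) ≈ 1.0034,
  v_1 = u/||u|| ≈ (0.9966, -0.0825) (||v_1|| = 1).

λ_1 = 15.0828,  λ_2 = 2.9172;  v_1 ≈ (0.9966, -0.0825)


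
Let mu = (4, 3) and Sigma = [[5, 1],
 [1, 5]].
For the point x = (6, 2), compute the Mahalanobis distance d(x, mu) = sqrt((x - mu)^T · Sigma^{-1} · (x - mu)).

Step 1 — centre the observation: (x - mu) = (2, -1).

Step 2 — invert Sigma. det(Sigma) = 5·5 - (1)² = 24.
  Sigma^{-1} = (1/det) · [[d, -b], [-b, a]] = [[0.2083, -0.0417],
 [-0.0417, 0.2083]].

Step 3 — form the quadratic (x - mu)^T · Sigma^{-1} · (x - mu):
  Sigma^{-1} · (x - mu) = (0.4583, -0.2917).
  (x - mu)^T · [Sigma^{-1} · (x - mu)] = (2)·(0.4583) + (-1)·(-0.2917) = 1.2083.

Step 4 — take square root: d = √(1.2083) ≈ 1.0992.

d(x, mu) = √(1.2083) ≈ 1.0992


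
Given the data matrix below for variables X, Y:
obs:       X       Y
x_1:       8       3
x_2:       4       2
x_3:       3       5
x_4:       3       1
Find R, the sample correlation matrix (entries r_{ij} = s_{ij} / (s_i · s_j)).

Step 1 — column means:
  mean(X) = (8 + 4 + 3 + 3) / 4 = 18/4 = 4.5
  mean(Y) = (3 + 2 + 5 + 1) / 4 = 11/4 = 2.75

Step 2 — sample variances and covariances s[i,j] = (1/(n-1)) · Σ_k (x_{k,i} - mean_i) · (x_{k,j} - mean_j), with n-1 = 3:
  s[X,X] = ((3.5)·(3.5) + (-0.5)·(-0.5) + (-1.5)·(-1.5) + (-1.5)·(-1.5)) / 3 = 17/3 = 5.6667
  s[X,Y] = ((3.5)·(0.25) + (-0.5)·(-0.75) + (-1.5)·(2.25) + (-1.5)·(-1.75)) / 3 = 0.5/3 = 0.1667
  s[Y,Y] = ((0.25)·(0.25) + (-0.75)·(-0.75) + (2.25)·(2.25) + (-1.75)·(-1.75)) / 3 = 8.75/3 = 2.9167
  Sample standard deviations s_i = √(s[i,i]):
  s(X) = √(5.6667) = 2.3805
  s(Y) = √(2.9167) = 1.7078

Step 3 — r_{ij} = s_{ij} / (s_i · s_j):
  r[X,X] = 1 (diagonal).
  r[X,Y] = 0.1667 / (2.3805 · 1.7078) = 0.1667 / 4.0654 = 0.041
  r[Y,Y] = 1 (diagonal).

R is symmetric with unit diagonal. Assembling:

R = [[1, 0.041],
 [0.041, 1]]


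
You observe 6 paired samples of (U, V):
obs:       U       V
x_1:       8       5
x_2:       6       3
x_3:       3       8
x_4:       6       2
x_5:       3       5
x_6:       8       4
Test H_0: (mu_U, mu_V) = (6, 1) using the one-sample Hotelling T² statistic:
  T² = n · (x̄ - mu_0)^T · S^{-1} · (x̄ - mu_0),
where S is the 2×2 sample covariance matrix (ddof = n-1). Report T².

Step 1 — sample mean vector:
  mean(U) = (8 + 6 + 3 + 6 + 3 + 8) / 6 = 34/6 = 5.6667
  mean(V) = (5 + 3 + 8 + 2 + 5 + 4) / 6 = 27/6 = 4.5
  x̄ = (5.6667, 4.5),  deviation x̄ - mu_0 = (5.6667, 4.5) - (6, 1) = (-0.3333, 3.5).

Step 2 — sample covariance matrix, S[i,j] = (1/(n-1)) · Σ_k (x_{k,i} - mean_i) · (x_{k,j} - mean_j), divisor n-1 = 5:
  S[U,U] = ((2.3333)·(2.3333) + (0.3333)·(0.3333) + (-2.6667)·(-2.6667) + (0.3333)·(0.3333) + (-2.6667)·(-2.6667) + (2.3333)·(2.3333)) / 5 = 25.3333/5 = 5.0667
  S[U,V] = ((2.3333)·(0.5) + (0.3333)·(-1.5) + (-2.6667)·(3.5) + (0.3333)·(-2.5) + (-2.6667)·(0.5) + (2.3333)·(-0.5)) / 5 = -12/5 = -2.4
  S[V,V] = ((0.5)·(0.5) + (-1.5)·(-1.5) + (3.5)·(3.5) + (-2.5)·(-2.5) + (0.5)·(0.5) + (-0.5)·(-0.5)) / 5 = 21.5/5 = 4.3
  S = [[5.0667, -2.4],
 [-2.4, 4.3]].

Step 3 — invert S. det(S) = 5.0667·4.3 - (-2.4)² = 16.0267.
  S^{-1} = (1/det) · [[d, -b], [-b, a]] = [[0.2683, 0.1498],
 [0.1498, 0.3161]].

Step 4 — quadratic form (x̄ - mu_0)^T · S^{-1} · (x̄ - mu_0):
  S^{-1} · (x̄ - mu_0) = (0.4347, 1.0566),
  (x̄ - mu_0)^T · [...] = (-0.3333)·(0.4347) + (3.5)·(1.0566) = 3.5531.

Step 5 — scale by n: T² = 6 · 3.5531 = 21.3186.

T² ≈ 21.3186


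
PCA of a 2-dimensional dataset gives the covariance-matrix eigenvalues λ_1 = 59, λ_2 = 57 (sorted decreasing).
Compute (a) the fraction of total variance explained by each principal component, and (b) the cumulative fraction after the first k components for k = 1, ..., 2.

Step 1 — total variance = trace(Sigma) = Σ λ_i = 59 + 57 = 116.

Step 2 — fraction explained by component i = λ_i / Σ λ:
  PC1: 59/116 = 0.5086
  PC2: 57/116 = 0.4914

Step 3 — cumulative fraction after k components = (λ_1 + ... + λ_k) / Σ λ:
  k = 1: 59/116 = 0.5086
  k = 2: (59 + 57)/116 = 116/116 = 1

Summary (fraction, with percent):

explained: PC1 0.5086 (50.86%), PC2 0.4914 (49.14%);  cumulative: 0.5086, 1


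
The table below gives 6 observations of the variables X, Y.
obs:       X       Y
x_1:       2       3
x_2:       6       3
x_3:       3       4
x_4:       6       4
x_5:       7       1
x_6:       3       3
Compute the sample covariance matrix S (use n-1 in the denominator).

Step 1 — column means:
  mean(X) = (2 + 6 + 3 + 6 + 7 + 3) / 6 = 27/6 = 4.5
  mean(Y) = (3 + 3 + 4 + 4 + 1 + 3) / 6 = 18/6 = 3

Step 2 — sample covariance S[i,j] = (1/(n-1)) · Σ_k (x_{k,i} - mean_i) · (x_{k,j} - mean_j), with n-1 = 5.
  S[X,X] = ((-2.5)·(-2.5) + (1.5)·(1.5) + (-1.5)·(-1.5) + (1.5)·(1.5) + (2.5)·(2.5) + (-1.5)·(-1.5)) / 5 = 21.5/5 = 4.3
  S[X,Y] = ((-2.5)·(0) + (1.5)·(0) + (-1.5)·(1) + (1.5)·(1) + (2.5)·(-2) + (-1.5)·(0)) / 5 = -5/5 = -1
  S[Y,Y] = ((0)·(0) + (0)·(0) + (1)·(1) + (1)·(1) + (-2)·(-2) + (0)·(0)) / 5 = 6/5 = 1.2

S is symmetric (S[j,i] = S[i,j]). Assembling:

S = [[4.3, -1],
 [-1, 1.2]]


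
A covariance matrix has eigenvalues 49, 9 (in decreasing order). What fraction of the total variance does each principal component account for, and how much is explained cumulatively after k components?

Step 1 — total variance = trace(Sigma) = Σ λ_i = 49 + 9 = 58.

Step 2 — fraction explained by component i = λ_i / Σ λ:
  PC1: 49/58 = 0.8448
  PC2: 9/58 = 0.1552

Step 3 — cumulative fraction after k components = (λ_1 + ... + λ_k) / Σ λ:
  k = 1: 49/58 = 0.8448
  k = 2: (49 + 9)/58 = 58/58 = 1

Summary (fraction, with percent):

explained: PC1 0.8448 (84.48%), PC2 0.1552 (15.52%);  cumulative: 0.8448, 1


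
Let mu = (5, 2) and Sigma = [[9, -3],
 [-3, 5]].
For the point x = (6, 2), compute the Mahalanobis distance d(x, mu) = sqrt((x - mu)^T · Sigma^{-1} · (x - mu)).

Step 1 — centre the observation: (x - mu) = (1, 0).

Step 2 — invert Sigma. det(Sigma) = 9·5 - (-3)² = 36.
  Sigma^{-1} = (1/det) · [[d, -b], [-b, a]] = [[0.1389, 0.0833],
 [0.0833, 0.25]].

Step 3 — form the quadratic (x - mu)^T · Sigma^{-1} · (x - mu):
  Sigma^{-1} · (x - mu) = (0.1389, 0.0833).
  (x - mu)^T · [Sigma^{-1} · (x - mu)] = (1)·(0.1389) + (0)·(0.0833) = 0.1389.

Step 4 — take square root: d = √(0.1389) ≈ 0.3727.

d(x, mu) = √(0.1389) ≈ 0.3727


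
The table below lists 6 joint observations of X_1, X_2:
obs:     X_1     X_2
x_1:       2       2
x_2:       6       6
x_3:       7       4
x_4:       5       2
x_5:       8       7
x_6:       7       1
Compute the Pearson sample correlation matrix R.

Step 1 — column means:
  mean(X_1) = (2 + 6 + 7 + 5 + 8 + 7) / 6 = 35/6 = 5.8333
  mean(X_2) = (2 + 6 + 4 + 2 + 7 + 1) / 6 = 22/6 = 3.6667

Step 2 — sample variances and covariances s[i,j] = (1/(n-1)) · Σ_k (x_{k,i} - mean_i) · (x_{k,j} - mean_j), with n-1 = 5:
  s[X_1,X_1] = ((-3.8333)·(-3.8333) + (0.1667)·(0.1667) + (1.1667)·(1.1667) + (-0.8333)·(-0.8333) + (2.1667)·(2.1667) + (1.1667)·(1.1667)) / 5 = 22.8333/5 = 4.5667
  s[X_1,X_2] = ((-3.8333)·(-1.6667) + (0.1667)·(2.3333) + (1.1667)·(0.3333) + (-0.8333)·(-1.6667) + (2.1667)·(3.3333) + (1.1667)·(-2.6667)) / 5 = 12.6667/5 = 2.5333
  s[X_2,X_2] = ((-1.6667)·(-1.6667) + (2.3333)·(2.3333) + (0.3333)·(0.3333) + (-1.6667)·(-1.6667) + (3.3333)·(3.3333) + (-2.6667)·(-2.6667)) / 5 = 29.3333/5 = 5.8667
  Sample standard deviations s_i = √(s[i,i]):
  s(X_1) = √(4.5667) = 2.137
  s(X_2) = √(5.8667) = 2.4221

Step 3 — r_{ij} = s_{ij} / (s_i · s_j):
  r[X_1,X_1] = 1 (diagonal).
  r[X_1,X_2] = 2.5333 / (2.137 · 2.4221) = 2.5333 / 5.176 = 0.4894
  r[X_2,X_2] = 1 (diagonal).

R is symmetric with unit diagonal. Assembling:

R = [[1, 0.4894],
 [0.4894, 1]]


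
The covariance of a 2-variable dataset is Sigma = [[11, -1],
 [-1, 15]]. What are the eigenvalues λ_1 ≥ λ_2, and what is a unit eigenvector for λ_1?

Step 1 — characteristic polynomial of 2×2 Sigma:
  det(Sigma - λI) = λ² - trace · λ + det = 0.
  trace = 11 + 15 = 26, det = 11·15 - (-1)² = 164.
Step 2 — discriminant:
  Δ = trace² - 4·det = 676 - 656 = 20.
Step 3 — eigenvalues:
  λ = (trace ± √Δ)/2 = (26 ± 4.4721)/2,
  λ_1 = 15.2361,  λ_2 = 10.7639.

Step 4 — unit eigenvector for λ_1: solve (Sigma - λ_1 I)v = 0. First row:
  (11 - 15.2361)·v_x + (-1)·v_y = 0, i.e. (-4.2361)·v_x + (-1)·v_y = 0,
  so v ∝ (b, λ_1 - a) = (-1, 4.2361); multiply by -1 so the first entry is positive: u = (1, -4.2361).
  ||u|| = √((1)² + (-4.2361)²) = √(18.9443) ≈ 4.3525,
  v_1 = u/||u|| ≈ (0.2298, -0.9732) (||v_1|| = 1).

λ_1 = 15.2361,  λ_2 = 10.7639;  v_1 ≈ (0.2298, -0.9732)


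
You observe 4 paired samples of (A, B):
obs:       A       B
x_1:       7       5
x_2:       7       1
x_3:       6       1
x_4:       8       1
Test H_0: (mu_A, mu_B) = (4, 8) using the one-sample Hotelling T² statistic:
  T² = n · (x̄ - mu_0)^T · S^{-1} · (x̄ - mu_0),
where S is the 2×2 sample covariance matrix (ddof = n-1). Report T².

Step 1 — sample mean vector:
  mean(A) = (7 + 7 + 6 + 8) / 4 = 28/4 = 7
  mean(B) = (5 + 1 + 1 + 1) / 4 = 8/4 = 2
  x̄ = (7, 2),  deviation x̄ - mu_0 = (7, 2) - (4, 8) = (3, -6).

Step 2 — sample covariance matrix, S[i,j] = (1/(n-1)) · Σ_k (x_{k,i} - mean_i) · (x_{k,j} - mean_j), divisor n-1 = 3:
  S[A,A] = ((0)·(0) + (0)·(0) + (-1)·(-1) + (1)·(1)) / 3 = 2/3 = 0.6667
  S[A,B] = ((0)·(3) + (0)·(-1) + (-1)·(-1) + (1)·(-1)) / 3 = 0/3 = 0
  S[B,B] = ((3)·(3) + (-1)·(-1) + (-1)·(-1) + (-1)·(-1)) / 3 = 12/3 = 4
  S = [[0.6667, 0],
 [0, 4]].

Step 3 — invert S. det(S) = 0.6667·4 - (0)² = 2.6667.
  S^{-1} = (1/det) · [[d, -b], [-b, a]] = [[1.5, 0],
 [0, 0.25]].

Step 4 — quadratic form (x̄ - mu_0)^T · S^{-1} · (x̄ - mu_0):
  S^{-1} · (x̄ - mu_0) = (4.5, -1.5),
  (x̄ - mu_0)^T · [...] = (3)·(4.5) + (-6)·(-1.5) = 22.5.

Step 5 — scale by n: T² = 4 · 22.5 = 90.

T² ≈ 90


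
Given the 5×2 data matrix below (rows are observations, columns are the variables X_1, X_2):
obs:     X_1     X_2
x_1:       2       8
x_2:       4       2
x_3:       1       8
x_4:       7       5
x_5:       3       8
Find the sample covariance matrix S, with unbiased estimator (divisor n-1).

Step 1 — column means:
  mean(X_1) = (2 + 4 + 1 + 7 + 3) / 5 = 17/5 = 3.4
  mean(X_2) = (8 + 2 + 8 + 5 + 8) / 5 = 31/5 = 6.2

Step 2 — sample covariance S[i,j] = (1/(n-1)) · Σ_k (x_{k,i} - mean_i) · (x_{k,j} - mean_j), with n-1 = 4.
  S[X_1,X_1] = ((-1.4)·(-1.4) + (0.6)·(0.6) + (-2.4)·(-2.4) + (3.6)·(3.6) + (-0.4)·(-0.4)) / 4 = 21.2/4 = 5.3
  S[X_1,X_2] = ((-1.4)·(1.8) + (0.6)·(-4.2) + (-2.4)·(1.8) + (3.6)·(-1.2) + (-0.4)·(1.8)) / 4 = -14.4/4 = -3.6
  S[X_2,X_2] = ((1.8)·(1.8) + (-4.2)·(-4.2) + (1.8)·(1.8) + (-1.2)·(-1.2) + (1.8)·(1.8)) / 4 = 28.8/4 = 7.2

S is symmetric (S[j,i] = S[i,j]). Assembling:

S = [[5.3, -3.6],
 [-3.6, 7.2]]


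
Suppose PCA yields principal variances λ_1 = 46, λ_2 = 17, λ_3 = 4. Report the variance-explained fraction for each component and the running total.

Step 1 — total variance = trace(Sigma) = Σ λ_i = 46 + 17 + 4 = 67.

Step 2 — fraction explained by component i = λ_i / Σ λ:
  PC1: 46/67 = 0.6866
  PC2: 17/67 = 0.2537
  PC3: 4/67 = 0.0597

Step 3 — cumulative fraction after k components = (λ_1 + ... + λ_k) / Σ λ:
  k = 1: 46/67 = 0.6866
  k = 2: (46 + 17)/67 = 63/67 = 0.9403
  k = 3: (46 + 17 + 4)/67 = 67/67 = 1

Summary (fraction, with percent):

explained: PC1 0.6866 (68.66%), PC2 0.2537 (25.37%), PC3 0.0597 (5.97%);  cumulative: 0.6866, 0.9403, 1


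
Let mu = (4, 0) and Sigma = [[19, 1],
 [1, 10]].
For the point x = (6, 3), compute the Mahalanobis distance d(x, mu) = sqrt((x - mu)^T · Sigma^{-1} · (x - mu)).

Step 1 — centre the observation: (x - mu) = (2, 3).

Step 2 — invert Sigma. det(Sigma) = 19·10 - (1)² = 189.
  Sigma^{-1} = (1/det) · [[d, -b], [-b, a]] = [[0.0529, -0.0053],
 [-0.0053, 0.1005]].

Step 3 — form the quadratic (x - mu)^T · Sigma^{-1} · (x - mu):
  Sigma^{-1} · (x - mu) = (0.0899, 0.291).
  (x - mu)^T · [Sigma^{-1} · (x - mu)] = (2)·(0.0899) + (3)·(0.291) = 1.0529.

Step 4 — take square root: d = √(1.0529) ≈ 1.0261.

d(x, mu) = √(1.0529) ≈ 1.0261


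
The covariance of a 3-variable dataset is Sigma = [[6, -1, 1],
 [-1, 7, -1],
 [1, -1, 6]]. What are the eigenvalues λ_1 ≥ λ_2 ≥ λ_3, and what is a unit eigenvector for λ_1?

Step 1 — characteristic polynomial p(λ) = det(λI - Sigma) = λ³ - tr·λ² + c_1·λ - det, where tr = trace, c_1 = sum of the principal 2×2 minors, det = det(Sigma):
  tr = 6 + 7 + 6 = 19,
  c_1 = (6·7 - (-1)²) + (6·6 - (1)²) + (7·6 - (-1)²) = 41 + 35 + 41 = 117,
  det = 6·(7·6 - (-1)²) - (-1)·((-1)·6 - (-1)·(1)) + (1)·((-1)·(-1) - 7·(1)) = 6·(41) - (-1)·(-5) + (1)·(-6) = 235.
  So p(λ) = λ³ - 19λ² + 117λ - 235.
Step 2 — look for an integer root (rational root theorem: any rational root is an integer divisor of 235). Testing λ = 5:
  p(5) = 125 - 475 + 585 - 235 = 0  ✓
  Dividing out (λ - 5): p(λ) = (λ - 5)(λ² - 14λ + 47).
Step 3 — remaining eigenvalues from the quadratic λ² - 14λ + 47 = 0:
  Δ = 14² - 4·47 = 196 - 188 = 8,  λ = (14 ± √8)/2 = (14 ± 2.8284)/2 ≈ 8.4142 or 5.5858.
  Sorted: λ_1 = 8.4142,  λ_2 = 5.5858,  λ_3 = 5  (check: sum = 19 = tr ✓).

Step 4 — unit eigenvector for λ_1 ≈ 8.4142: v spans the null space of (Sigma - λ_1 I), whose rows are
  r_1 = (-2.4142, -1, 1),  r_2 = (-1, -1.4142, -1),  r_3 = (1, -1, -2.4142).
  v is orthogonal to every row, so take v ∝ r_1 × r_2 = ((-1)·(-1) - (1)·(-1.4142), (1)·(-1) - (-2.4142)·(-1), (-2.4142)·(-1.4142) - (-1)·(-1)) ≈ (2.4142, -3.4142, 2.4142).
  Let u = (2.4142, -3.4142, 2.4142).
  ||u|| = √((2.4142)² + (-3.4142)² + (2.4142)²) = √(23.3137) ≈ 4.8284,  v_1 = u/||u|| ≈ (0.5, -0.7071, 0.5) (||v_1|| = 1).

λ_1 = 8.4142,  λ_2 = 5.5858,  λ_3 = 5;  v_1 ≈ (0.5, -0.7071, 0.5)


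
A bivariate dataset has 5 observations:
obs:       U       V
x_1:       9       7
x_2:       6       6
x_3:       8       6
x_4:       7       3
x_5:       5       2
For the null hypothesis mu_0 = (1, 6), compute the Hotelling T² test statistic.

Step 1 — sample mean vector:
  mean(U) = (9 + 6 + 8 + 7 + 5) / 5 = 35/5 = 7
  mean(V) = (7 + 6 + 6 + 3 + 2) / 5 = 24/5 = 4.8
  x̄ = (7, 4.8),  deviation x̄ - mu_0 = (7, 4.8) - (1, 6) = (6, -1.2).

Step 2 — sample covariance matrix, S[i,j] = (1/(n-1)) · Σ_k (x_{k,i} - mean_i) · (x_{k,j} - mean_j), divisor n-1 = 4:
  S[U,U] = ((2)·(2) + (-1)·(-1) + (1)·(1) + (0)·(0) + (-2)·(-2)) / 4 = 10/4 = 2.5
  S[U,V] = ((2)·(2.2) + (-1)·(1.2) + (1)·(1.2) + (0)·(-1.8) + (-2)·(-2.8)) / 4 = 10/4 = 2.5
  S[V,V] = ((2.2)·(2.2) + (1.2)·(1.2) + (1.2)·(1.2) + (-1.8)·(-1.8) + (-2.8)·(-2.8)) / 4 = 18.8/4 = 4.7
  S = [[2.5, 2.5],
 [2.5, 4.7]].

Step 3 — invert S. det(S) = 2.5·4.7 - (2.5)² = 5.5.
  S^{-1} = (1/det) · [[d, -b], [-b, a]] = [[0.8545, -0.4545],
 [-0.4545, 0.4545]].

Step 4 — quadratic form (x̄ - mu_0)^T · S^{-1} · (x̄ - mu_0):
  S^{-1} · (x̄ - mu_0) = (5.6727, -3.2727),
  (x̄ - mu_0)^T · [...] = (6)·(5.6727) + (-1.2)·(-3.2727) = 37.9636.

Step 5 — scale by n: T² = 5 · 37.9636 = 189.8182.

T² ≈ 189.8182


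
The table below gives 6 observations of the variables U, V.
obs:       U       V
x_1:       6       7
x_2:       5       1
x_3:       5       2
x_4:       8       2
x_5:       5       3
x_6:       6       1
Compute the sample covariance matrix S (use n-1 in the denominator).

Step 1 — column means:
  mean(U) = (6 + 5 + 5 + 8 + 5 + 6) / 6 = 35/6 = 5.8333
  mean(V) = (7 + 1 + 2 + 2 + 3 + 1) / 6 = 16/6 = 2.6667

Step 2 — sample covariance S[i,j] = (1/(n-1)) · Σ_k (x_{k,i} - mean_i) · (x_{k,j} - mean_j), with n-1 = 5.
  S[U,U] = ((0.1667)·(0.1667) + (-0.8333)·(-0.8333) + (-0.8333)·(-0.8333) + (2.1667)·(2.1667) + (-0.8333)·(-0.8333) + (0.1667)·(0.1667)) / 5 = 6.8333/5 = 1.3667
  S[U,V] = ((0.1667)·(4.3333) + (-0.8333)·(-1.6667) + (-0.8333)·(-0.6667) + (2.1667)·(-0.6667) + (-0.8333)·(0.3333) + (0.1667)·(-1.6667)) / 5 = 0.6667/5 = 0.1333
  S[V,V] = ((4.3333)·(4.3333) + (-1.6667)·(-1.6667) + (-0.6667)·(-0.6667) + (-0.6667)·(-0.6667) + (0.3333)·(0.3333) + (-1.6667)·(-1.6667)) / 5 = 25.3333/5 = 5.0667

S is symmetric (S[j,i] = S[i,j]). Assembling:

S = [[1.3667, 0.1333],
 [0.1333, 5.0667]]


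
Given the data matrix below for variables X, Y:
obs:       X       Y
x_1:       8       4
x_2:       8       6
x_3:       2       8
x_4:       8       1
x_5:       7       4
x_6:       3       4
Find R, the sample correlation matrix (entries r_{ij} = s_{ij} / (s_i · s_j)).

Step 1 — column means:
  mean(X) = (8 + 8 + 2 + 8 + 7 + 3) / 6 = 36/6 = 6
  mean(Y) = (4 + 6 + 8 + 1 + 4 + 4) / 6 = 27/6 = 4.5

Step 2 — sample variances and covariances s[i,j] = (1/(n-1)) · Σ_k (x_{k,i} - mean_i) · (x_{k,j} - mean_j), with n-1 = 5:
  s[X,X] = ((2)·(2) + (2)·(2) + (-4)·(-4) + (2)·(2) + (1)·(1) + (-3)·(-3)) / 5 = 38/5 = 7.6
  s[X,Y] = ((2)·(-0.5) + (2)·(1.5) + (-4)·(3.5) + (2)·(-3.5) + (1)·(-0.5) + (-3)·(-0.5)) / 5 = -18/5 = -3.6
  s[Y,Y] = ((-0.5)·(-0.5) + (1.5)·(1.5) + (3.5)·(3.5) + (-3.5)·(-3.5) + (-0.5)·(-0.5) + (-0.5)·(-0.5)) / 5 = 27.5/5 = 5.5
  Sample standard deviations s_i = √(s[i,i]):
  s(X) = √(7.6) = 2.7568
  s(Y) = √(5.5) = 2.3452

Step 3 — r_{ij} = s_{ij} / (s_i · s_j):
  r[X,X] = 1 (diagonal).
  r[X,Y] = -3.6 / (2.7568 · 2.3452) = -3.6 / 6.4653 = -0.5568
  r[Y,Y] = 1 (diagonal).

R is symmetric with unit diagonal. Assembling:

R = [[1, -0.5568],
 [-0.5568, 1]]


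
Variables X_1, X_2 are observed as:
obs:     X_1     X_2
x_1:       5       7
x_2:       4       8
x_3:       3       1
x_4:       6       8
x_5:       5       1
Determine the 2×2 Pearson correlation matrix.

Step 1 — column means:
  mean(X_1) = (5 + 4 + 3 + 6 + 5) / 5 = 23/5 = 4.6
  mean(X_2) = (7 + 8 + 1 + 8 + 1) / 5 = 25/5 = 5

Step 2 — sample variances and covariances s[i,j] = (1/(n-1)) · Σ_k (x_{k,i} - mean_i) · (x_{k,j} - mean_j), with n-1 = 4:
  s[X_1,X_1] = ((0.4)·(0.4) + (-0.6)·(-0.6) + (-1.6)·(-1.6) + (1.4)·(1.4) + (0.4)·(0.4)) / 4 = 5.2/4 = 1.3
  s[X_1,X_2] = ((0.4)·(2) + (-0.6)·(3) + (-1.6)·(-4) + (1.4)·(3) + (0.4)·(-4)) / 4 = 8/4 = 2
  s[X_2,X_2] = ((2)·(2) + (3)·(3) + (-4)·(-4) + (3)·(3) + (-4)·(-4)) / 4 = 54/4 = 13.5
  Sample standard deviations s_i = √(s[i,i]):
  s(X_1) = √(1.3) = 1.1402
  s(X_2) = √(13.5) = 3.6742

Step 3 — r_{ij} = s_{ij} / (s_i · s_j):
  r[X_1,X_1] = 1 (diagonal).
  r[X_1,X_2] = 2 / (1.1402 · 3.6742) = 2 / 4.1893 = 0.4774
  r[X_2,X_2] = 1 (diagonal).

R is symmetric with unit diagonal. Assembling:

R = [[1, 0.4774],
 [0.4774, 1]]


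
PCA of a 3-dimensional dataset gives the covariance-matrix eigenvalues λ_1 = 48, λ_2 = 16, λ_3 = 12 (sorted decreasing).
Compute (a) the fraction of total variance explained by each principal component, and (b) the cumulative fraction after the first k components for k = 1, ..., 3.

Step 1 — total variance = trace(Sigma) = Σ λ_i = 48 + 16 + 12 = 76.

Step 2 — fraction explained by component i = λ_i / Σ λ:
  PC1: 48/76 = 0.6316
  PC2: 16/76 = 0.2105
  PC3: 12/76 = 0.1579

Step 3 — cumulative fraction after k components = (λ_1 + ... + λ_k) / Σ λ:
  k = 1: 48/76 = 0.6316
  k = 2: (48 + 16)/76 = 64/76 = 0.8421
  k = 3: (48 + 16 + 12)/76 = 76/76 = 1

Summary (fraction, with percent):

explained: PC1 0.6316 (63.16%), PC2 0.2105 (21.05%), PC3 0.1579 (15.79%);  cumulative: 0.6316, 0.8421, 1


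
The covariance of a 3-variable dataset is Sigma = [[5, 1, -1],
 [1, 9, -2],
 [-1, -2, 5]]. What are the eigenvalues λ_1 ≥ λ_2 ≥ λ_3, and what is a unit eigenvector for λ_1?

Step 1 — characteristic polynomial p(λ) = det(λI - Sigma) = λ³ - tr·λ² + c_1·λ - det, where tr = trace, c_1 = sum of the principal 2×2 minors, det = det(Sigma):
  tr = 5 + 9 + 5 = 19,
  c_1 = (5·9 - (1)²) + (5·5 - (-1)²) + (9·5 - (-2)²) = 44 + 24 + 41 = 109,
  det = 5·(9·5 - (-2)²) - (1)·((1)·5 - (-2)·(-1)) + (-1)·((1)·(-2) - 9·(-1)) = 5·(41) - (1)·(3) + (-1)·(7) = 195.
  So p(λ) = λ³ - 19λ² + 109λ - 195.
Step 2 — look for an integer root (rational root theorem: any rational root is an integer divisor of 195). Testing λ = 5:
  p(5) = 125 - 475 + 545 - 195 = 0  ✓
  Dividing out (λ - 5): p(λ) = (λ - 5)(λ² - 14λ + 39).
Step 3 — remaining eigenvalues from the quadratic λ² - 14λ + 39 = 0:
  Δ = 14² - 4·39 = 196 - 156 = 40,  λ = (14 ± √40)/2 = (14 ± 6.3246)/2 ≈ 10.1623 or 3.8377.
  Sorted: λ_1 = 10.1623,  λ_2 = 5,  λ_3 = 3.8377  (check: sum = 19 = tr ✓).

Step 4 — unit eigenvector for λ_1 ≈ 10.1623: v spans the null space of (Sigma - λ_1 I), whose rows are
  r_1 = (-5.1623, 1, -1),  r_2 = (1, -1.1623, -2),  r_3 = (-1, -2, -5.1623).
  v is orthogonal to every row, so take v ∝ r_1 × r_2 = ((1)·(-2) - (-1)·(-1.1623), (-1)·(1) - (-5.1623)·(-2), (-5.1623)·(-1.1623) - (1)·(1)) ≈ (-3.1623, -11.3246, 5).
  Rescale (multiply by -1 so the first nonzero entry is positive): u = (3.1623, 11.3246, -5).
  ||u|| = √((3.1623)² + (11.3246)² + (-5)²) = √(163.2456) ≈ 12.7768,  v_1 = u/||u|| ≈ (0.2475, 0.8863, -0.3913) (||v_1|| = 1).

λ_1 = 10.1623,  λ_2 = 5,  λ_3 = 3.8377;  v_1 ≈ (0.2475, 0.8863, -0.3913)


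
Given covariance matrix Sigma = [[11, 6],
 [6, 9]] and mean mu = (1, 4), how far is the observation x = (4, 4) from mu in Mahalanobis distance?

Step 1 — centre the observation: (x - mu) = (3, 0).

Step 2 — invert Sigma. det(Sigma) = 11·9 - (6)² = 63.
  Sigma^{-1} = (1/det) · [[d, -b], [-b, a]] = [[0.1429, -0.0952],
 [-0.0952, 0.1746]].

Step 3 — form the quadratic (x - mu)^T · Sigma^{-1} · (x - mu):
  Sigma^{-1} · (x - mu) = (0.4286, -0.2857).
  (x - mu)^T · [Sigma^{-1} · (x - mu)] = (3)·(0.4286) + (0)·(-0.2857) = 1.2857.

Step 4 — take square root: d = √(1.2857) ≈ 1.1339.

d(x, mu) = √(1.2857) ≈ 1.1339


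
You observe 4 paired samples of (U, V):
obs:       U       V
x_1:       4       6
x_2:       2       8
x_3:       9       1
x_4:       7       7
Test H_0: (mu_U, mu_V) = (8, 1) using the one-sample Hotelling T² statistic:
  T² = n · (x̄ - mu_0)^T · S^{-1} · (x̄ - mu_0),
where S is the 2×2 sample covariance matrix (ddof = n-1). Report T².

Step 1 — sample mean vector:
  mean(U) = (4 + 2 + 9 + 7) / 4 = 22/4 = 5.5
  mean(V) = (6 + 8 + 1 + 7) / 4 = 22/4 = 5.5
  x̄ = (5.5, 5.5),  deviation x̄ - mu_0 = (5.5, 5.5) - (8, 1) = (-2.5, 4.5).

Step 2 — sample covariance matrix, S[i,j] = (1/(n-1)) · Σ_k (x_{k,i} - mean_i) · (x_{k,j} - mean_j), divisor n-1 = 3:
  S[U,U] = ((-1.5)·(-1.5) + (-3.5)·(-3.5) + (3.5)·(3.5) + (1.5)·(1.5)) / 3 = 29/3 = 9.6667
  S[U,V] = ((-1.5)·(0.5) + (-3.5)·(2.5) + (3.5)·(-4.5) + (1.5)·(1.5)) / 3 = -23/3 = -7.6667
  S[V,V] = ((0.5)·(0.5) + (2.5)·(2.5) + (-4.5)·(-4.5) + (1.5)·(1.5)) / 3 = 29/3 = 9.6667
  S = [[9.6667, -7.6667],
 [-7.6667, 9.6667]].

Step 3 — invert S. det(S) = 9.6667·9.6667 - (-7.6667)² = 34.6667.
  S^{-1} = (1/det) · [[d, -b], [-b, a]] = [[0.2788, 0.2212],
 [0.2212, 0.2788]].

Step 4 — quadratic form (x̄ - mu_0)^T · S^{-1} · (x̄ - mu_0):
  S^{-1} · (x̄ - mu_0) = (0.2981, 0.7019),
  (x̄ - mu_0)^T · [...] = (-2.5)·(0.2981) + (4.5)·(0.7019) = 2.4135.

Step 5 — scale by n: T² = 4 · 2.4135 = 9.6538.

T² ≈ 9.6538


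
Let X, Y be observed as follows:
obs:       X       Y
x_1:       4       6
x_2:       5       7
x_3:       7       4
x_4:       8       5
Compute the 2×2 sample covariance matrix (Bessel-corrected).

Step 1 — column means:
  mean(X) = (4 + 5 + 7 + 8) / 4 = 24/4 = 6
  mean(Y) = (6 + 7 + 4 + 5) / 4 = 22/4 = 5.5

Step 2 — sample covariance S[i,j] = (1/(n-1)) · Σ_k (x_{k,i} - mean_i) · (x_{k,j} - mean_j), with n-1 = 3.
  S[X,X] = ((-2)·(-2) + (-1)·(-1) + (1)·(1) + (2)·(2)) / 3 = 10/3 = 3.3333
  S[X,Y] = ((-2)·(0.5) + (-1)·(1.5) + (1)·(-1.5) + (2)·(-0.5)) / 3 = -5/3 = -1.6667
  S[Y,Y] = ((0.5)·(0.5) + (1.5)·(1.5) + (-1.5)·(-1.5) + (-0.5)·(-0.5)) / 3 = 5/3 = 1.6667

S is symmetric (S[j,i] = S[i,j]). Assembling:

S = [[3.3333, -1.6667],
 [-1.6667, 1.6667]]


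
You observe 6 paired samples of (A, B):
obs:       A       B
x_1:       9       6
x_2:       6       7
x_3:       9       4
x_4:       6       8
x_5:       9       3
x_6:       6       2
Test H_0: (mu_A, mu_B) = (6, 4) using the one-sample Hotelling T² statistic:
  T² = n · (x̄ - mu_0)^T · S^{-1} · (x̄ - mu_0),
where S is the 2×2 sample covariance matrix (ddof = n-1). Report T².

Step 1 — sample mean vector:
  mean(A) = (9 + 6 + 9 + 6 + 9 + 6) / 6 = 45/6 = 7.5
  mean(B) = (6 + 7 + 4 + 8 + 3 + 2) / 6 = 30/6 = 5
  x̄ = (7.5, 5),  deviation x̄ - mu_0 = (7.5, 5) - (6, 4) = (1.5, 1).

Step 2 — sample covariance matrix, S[i,j] = (1/(n-1)) · Σ_k (x_{k,i} - mean_i) · (x_{k,j} - mean_j), divisor n-1 = 5:
  S[A,A] = ((1.5)·(1.5) + (-1.5)·(-1.5) + (1.5)·(1.5) + (-1.5)·(-1.5) + (1.5)·(1.5) + (-1.5)·(-1.5)) / 5 = 13.5/5 = 2.7
  S[A,B] = ((1.5)·(1) + (-1.5)·(2) + (1.5)·(-1) + (-1.5)·(3) + (1.5)·(-2) + (-1.5)·(-3)) / 5 = -6/5 = -1.2
  S[B,B] = ((1)·(1) + (2)·(2) + (-1)·(-1) + (3)·(3) + (-2)·(-2) + (-3)·(-3)) / 5 = 28/5 = 5.6
  S = [[2.7, -1.2],
 [-1.2, 5.6]].

Step 3 — invert S. det(S) = 2.7·5.6 - (-1.2)² = 13.68.
  S^{-1} = (1/det) · [[d, -b], [-b, a]] = [[0.4094, 0.0877],
 [0.0877, 0.1974]].

Step 4 — quadratic form (x̄ - mu_0)^T · S^{-1} · (x̄ - mu_0):
  S^{-1} · (x̄ - mu_0) = (0.7018, 0.3289),
  (x̄ - mu_0)^T · [...] = (1.5)·(0.7018) + (1)·(0.3289) = 1.3816.

Step 5 — scale by n: T² = 6 · 1.3816 = 8.2895.

T² ≈ 8.2895


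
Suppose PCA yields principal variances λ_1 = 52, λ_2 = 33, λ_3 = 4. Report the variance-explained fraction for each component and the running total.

Step 1 — total variance = trace(Sigma) = Σ λ_i = 52 + 33 + 4 = 89.

Step 2 — fraction explained by component i = λ_i / Σ λ:
  PC1: 52/89 = 0.5843
  PC2: 33/89 = 0.3708
  PC3: 4/89 = 0.0449

Step 3 — cumulative fraction after k components = (λ_1 + ... + λ_k) / Σ λ:
  k = 1: 52/89 = 0.5843
  k = 2: (52 + 33)/89 = 85/89 = 0.9551
  k = 3: (52 + 33 + 4)/89 = 89/89 = 1

Summary (fraction, with percent):

explained: PC1 0.5843 (58.43%), PC2 0.3708 (37.08%), PC3 0.0449 (4.49%);  cumulative: 0.5843, 0.9551, 1


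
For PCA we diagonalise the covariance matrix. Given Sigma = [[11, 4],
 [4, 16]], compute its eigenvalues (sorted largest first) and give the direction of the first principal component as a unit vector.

Step 1 — characteristic polynomial of 2×2 Sigma:
  det(Sigma - λI) = λ² - trace · λ + det = 0.
  trace = 11 + 16 = 27, det = 11·16 - (4)² = 160.
Step 2 — discriminant:
  Δ = trace² - 4·det = 729 - 640 = 89.
Step 3 — eigenvalues:
  λ = (trace ± √Δ)/2 = (27 ± 9.434)/2,
  λ_1 = 18.217,  λ_2 = 8.783.

Step 4 — unit eigenvector for λ_1: solve (Sigma - λ_1 I)v = 0. First row:
  (11 - 18.217)·v_x + (4)·v_y = 0, i.e. (-7.217)·v_x + (4)·v_y = 0,
  so v ∝ (b, λ_1 - a) = (4, 7.217) = u.
  ||u|| = √((4)² + (7.217)²) = √(68.085) ≈ 8.2514,
  v_1 = u/||u|| ≈ (0.4848, 0.8746) (||v_1|| = 1).

λ_1 = 18.217,  λ_2 = 8.783;  v_1 ≈ (0.4848, 0.8746)
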